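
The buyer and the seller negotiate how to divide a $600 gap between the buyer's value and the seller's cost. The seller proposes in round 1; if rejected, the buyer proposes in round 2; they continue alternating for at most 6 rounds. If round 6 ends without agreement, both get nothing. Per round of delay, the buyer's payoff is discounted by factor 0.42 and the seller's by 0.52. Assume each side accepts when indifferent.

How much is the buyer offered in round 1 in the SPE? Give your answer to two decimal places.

Round 6 (the buyer proposes): the seller will accept anything ≥ 0, so the buyer offers 0 and keeps 600.
Round 5 (the seller proposes): the buyer can get 600 next round, worth 0.42 × 600 = 252 now, so the seller offers 252, keeping 348.
Round 4 (the buyer proposes): the seller can get 348 next round, worth 0.52 × 348 = 180.96 now, so the buyer offers 180.96, keeping 419.04.
Round 3 (the seller proposes): the buyer can get 419.04 next round, worth 0.42 × 419.04 = 175.9968 now. The seller offers 175.9968 and keeps 600 − 175.9968 = 424.0032.
Round 2 (the buyer proposes): the seller can get 424.0032 next round, worth 0.52 × 424.0032 = 220.481664 now. The buyer offers 220.481664 and keeps 600 − 220.481664 = 379.518336.
Round 1 (the seller proposes): the buyer can get 379.518336 next round, worth 0.42 × 379.518336 = 159.39770112 now, so the seller offers 159.39770112, keeping 440.60229888.

159.40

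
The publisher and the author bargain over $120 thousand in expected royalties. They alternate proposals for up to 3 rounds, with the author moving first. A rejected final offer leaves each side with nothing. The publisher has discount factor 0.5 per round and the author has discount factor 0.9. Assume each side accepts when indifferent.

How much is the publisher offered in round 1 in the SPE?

6

Round 3 (the author proposes): the publisher will accept anything ≥ 0, so the author offers 0 and keeps 120.
Round 2 (the publisher proposes): the author can get 120 next round, worth 0.9 × 120 = 108 now; the publisher offers that and keeps 12.
Round 1 (the author proposes): the publisher can get 12 next round, worth 0.5 × 12 = 6 now. The author offers 6 and keeps 120 − 6 = 114.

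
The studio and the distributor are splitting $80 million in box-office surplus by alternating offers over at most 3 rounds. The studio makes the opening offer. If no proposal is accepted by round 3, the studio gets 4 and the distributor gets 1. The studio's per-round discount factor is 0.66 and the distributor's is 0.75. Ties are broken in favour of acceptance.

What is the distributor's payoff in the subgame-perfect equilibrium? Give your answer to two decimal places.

20.90

Round 3 (the studio proposes): the distributor gets 1 if talks fail, so the studio offers 1 and keeps 79.
Round 2 (the distributor proposes): the studio can get 79 next round, worth 0.66 × 79 = 52.14 now, so the distributor offers 52.14, keeping 27.86.
Round 1 (the studio proposes): the distributor can get 27.86 next round, worth 0.75 × 27.86 = 20.895 now; the studio offers that and keeps 59.105.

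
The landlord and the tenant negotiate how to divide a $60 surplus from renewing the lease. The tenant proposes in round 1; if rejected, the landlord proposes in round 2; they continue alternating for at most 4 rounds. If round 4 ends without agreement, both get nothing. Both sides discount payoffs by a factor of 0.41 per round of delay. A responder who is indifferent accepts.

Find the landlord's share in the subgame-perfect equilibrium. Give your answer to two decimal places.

18.65

By backward induction:
Round 4 (the landlord proposes): rejection yields 0 for the tenant; the landlord offers 0 and keeps 60.
Round 3 (the tenant proposes): the landlord can get 60 next round, worth 0.41 × 60 = 24.6 now; the tenant offers that and keeps 35.4.
Round 2 (the landlord proposes): the tenant can get 35.4 next round, worth 0.41 × 35.4 = 14.514 now. The landlord offers 14.514 and keeps 60 − 14.514 = 45.486.
Round 1 (the tenant proposes): the landlord can get 45.486 next round, worth 0.41 × 45.486 = 18.64926 now, so the tenant offers 18.64926, keeping 41.35074.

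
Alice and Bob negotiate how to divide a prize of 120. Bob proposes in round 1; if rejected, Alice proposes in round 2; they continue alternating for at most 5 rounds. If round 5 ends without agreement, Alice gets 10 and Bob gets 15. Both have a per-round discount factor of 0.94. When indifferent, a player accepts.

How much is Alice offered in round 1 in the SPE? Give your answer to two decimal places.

20.56

Work backward from the last round.
Round 5 (Bob proposes): Alice gets 10 if talks fail, so Bob offers 10 and keeps 110.
Round 4 (Alice proposes): Bob can get 110 next round, worth 0.94 × 110 = 103.4 now, so Alice offers 103.4, keeping 16.6.
Round 3 (Bob proposes): Alice can get 16.6 next round, worth 0.94 × 16.6 = 15.604 now; Bob offers that and keeps 104.396.
Round 2 (Alice proposes): Bob can get 104.396 next round, worth 0.94 × 104.396 = 98.13224 now, so Alice offers 98.13224, keeping 21.86776.
Round 1 (Bob proposes): Alice can get 21.86776 next round, worth 0.94 × 21.86776 = 20.5556944 now, so Bob offers 20.5556944, keeping 99.4443056.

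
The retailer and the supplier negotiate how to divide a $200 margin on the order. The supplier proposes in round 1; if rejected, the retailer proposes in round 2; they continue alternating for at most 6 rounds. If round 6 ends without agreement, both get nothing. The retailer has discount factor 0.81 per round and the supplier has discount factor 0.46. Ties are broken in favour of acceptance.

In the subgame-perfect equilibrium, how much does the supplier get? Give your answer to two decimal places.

57.43

By backward induction:
Round 6 (the retailer proposes): the supplier will accept anything ≥ 0, so the retailer offers 0 and keeps 200.
Round 5 (the supplier proposes): the retailer can get 200 next round, worth 0.81 × 200 = 162 now; the supplier offers that and keeps 38.
Round 4 (the retailer proposes): the supplier can get 38 next round, worth 0.46 × 38 = 17.48 now, so the retailer offers 17.48, keeping 182.52.
Round 3 (the supplier proposes): the retailer can get 182.52 next round, worth 0.81 × 182.52 = 147.8412 now, so the supplier offers 147.8412, keeping 52.1588.
Round 2 (the retailer proposes): the supplier can get 52.1588 next round, worth 0.46 × 52.1588 = 23.993048 now. The retailer offers 23.993048 and keeps 200 − 23.993048 = 176.006952.
Round 1 (the supplier proposes): the retailer can get 176.006952 next round, worth 0.81 × 176.006952 = 142.56563112 now, so the supplier offers 142.56563112, keeping 57.43436888.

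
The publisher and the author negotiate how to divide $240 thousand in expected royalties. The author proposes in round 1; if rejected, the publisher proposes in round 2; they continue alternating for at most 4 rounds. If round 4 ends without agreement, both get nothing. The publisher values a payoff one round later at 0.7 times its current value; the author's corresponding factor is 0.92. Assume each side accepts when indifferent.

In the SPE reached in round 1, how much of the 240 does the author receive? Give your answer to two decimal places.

118.37

Round 4 (the publisher proposes): the author will accept anything ≥ 0, so the publisher offers 0 and keeps 240.
Round 3 (the author proposes): the publisher can get 240 next round, worth 0.7 × 240 = 168 now. The author offers 168 and keeps 240 − 168 = 72.
Round 2 (the publisher proposes): the author can get 72 next round, worth 0.92 × 72 = 66.24 now, so the publisher offers 66.24, keeping 173.76.
Round 1 (the author proposes): the publisher can get 173.76 next round, worth 0.7 × 173.76 = 121.632 now. The author offers 121.632 and keeps 240 − 121.632 = 118.368.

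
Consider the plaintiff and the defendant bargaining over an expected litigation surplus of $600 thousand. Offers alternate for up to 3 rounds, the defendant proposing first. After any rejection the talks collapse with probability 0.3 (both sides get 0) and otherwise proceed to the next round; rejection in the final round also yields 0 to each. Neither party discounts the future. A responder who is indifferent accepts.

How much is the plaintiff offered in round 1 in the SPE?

By backward induction:
Round 3 (the defendant proposes): rejection yields 0 for the plaintiff; the defendant offers 0 and keeps 600.
Round 2 (the plaintiff proposes): rejecting gives the defendant an expected 0.7 × 600 = 420; the plaintiff offers that and keeps 180.
Round 1 (the defendant proposes): rejecting gives the plaintiff an expected 0.7 × 180 = 126; the defendant offers that and keeps 474.

126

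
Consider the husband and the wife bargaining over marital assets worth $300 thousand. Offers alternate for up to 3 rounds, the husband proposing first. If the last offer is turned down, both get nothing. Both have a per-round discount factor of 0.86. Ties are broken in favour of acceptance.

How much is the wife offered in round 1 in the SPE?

36.12

Work backward from the last round.
Round 3 (the husband proposes): rejection yields 0 for the wife; the husband offers 0 and keeps 300.
Round 2 (the wife proposes): the husband can get 300 next round, worth 0.86 × 300 = 258 now. The wife offers 258 and keeps 300 − 258 = 42.
Round 1 (the husband proposes): the wife can get 42 next round, worth 0.86 × 42 = 36.12 now, so the husband offers 36.12, keeping 263.88.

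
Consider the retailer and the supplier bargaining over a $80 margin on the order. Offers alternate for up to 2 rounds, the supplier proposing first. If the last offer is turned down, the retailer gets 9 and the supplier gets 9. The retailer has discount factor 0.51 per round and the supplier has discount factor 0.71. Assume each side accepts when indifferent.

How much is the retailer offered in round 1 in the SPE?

Work backward from the last round.
Round 2 (the retailer proposes): the supplier gets 9 if talks fail, so the retailer offers 9 and keeps 71.
Round 1 (the supplier proposes): the retailer can get 71 next round, worth 0.51 × 71 = 36.21 now, so the supplier offers 36.21, keeping 43.79.

36.21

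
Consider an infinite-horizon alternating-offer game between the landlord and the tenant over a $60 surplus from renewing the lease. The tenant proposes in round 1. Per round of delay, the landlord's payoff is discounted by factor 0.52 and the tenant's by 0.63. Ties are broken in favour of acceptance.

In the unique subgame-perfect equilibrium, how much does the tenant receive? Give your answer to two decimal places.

42.83

Let x be the tenant's share when the tenant proposes and y be the landlord's share when the landlord proposes.
The landlord accepts iff offered ≥ 0.52·y, so x = 60 − 0.52y. Symmetrically y = 60 − 0.63x.
Substituting: x = 60 − 0.52(60 − 0.63x), giving x(1 − 0.63·0.52) = 60(1 − 0.52).
So x = 60 × 0.48 / 0.6724 ≈ 42.8316, and the landlord receives 60 − x ≈ 17.1684.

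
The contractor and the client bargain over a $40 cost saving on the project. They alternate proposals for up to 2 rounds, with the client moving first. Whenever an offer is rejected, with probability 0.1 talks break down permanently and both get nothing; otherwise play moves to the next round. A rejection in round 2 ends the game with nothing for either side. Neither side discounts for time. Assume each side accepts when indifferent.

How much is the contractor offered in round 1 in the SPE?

36

Round 2 (the contractor proposes): rejection yields 0 for the client; the contractor offers 0 and keeps 40.
Round 1 (the client proposes): rejecting gives the contractor an expected 0.9 × 40 = 36; the client offers that and keeps 4.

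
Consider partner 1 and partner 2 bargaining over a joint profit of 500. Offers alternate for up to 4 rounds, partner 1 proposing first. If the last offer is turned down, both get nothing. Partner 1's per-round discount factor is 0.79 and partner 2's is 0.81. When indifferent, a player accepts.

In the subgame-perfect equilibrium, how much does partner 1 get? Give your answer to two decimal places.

155.79

Solve by backward induction from round 4.
Round 4 (partner 2 proposes): rejection yields 0 for partner 1; partner 2 offers 0 and keeps 500.
Round 3 (partner 1 proposes): partner 2 can get 500 next round, worth 0.81 × 500 = 405 now, so partner 1 offers 405, keeping 95.
Round 2 (partner 2 proposes): partner 1 can get 95 next round, worth 0.79 × 95 = 75.05 now; partner 2 offers that and keeps 424.95.
Round 1 (partner 1 proposes): partner 2 can get 424.95 next round, worth 0.81 × 424.95 = 344.2095 now; partner 1 offers that and keeps 155.7905.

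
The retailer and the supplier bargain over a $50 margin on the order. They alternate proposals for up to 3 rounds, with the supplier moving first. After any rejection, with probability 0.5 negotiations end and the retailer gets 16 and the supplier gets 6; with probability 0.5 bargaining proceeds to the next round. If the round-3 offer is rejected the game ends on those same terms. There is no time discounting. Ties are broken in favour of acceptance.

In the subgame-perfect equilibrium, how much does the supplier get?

27

Round 3 (the supplier proposes): the retailer gets 16 if talks fail, so the supplier offers 16 and keeps 34.
Round 2 (the retailer proposes): rejecting gives the supplier an expected 0.5 × 34 + 0.5 × 6 = 20; the retailer offers that and keeps 30.
Round 1 (the supplier proposes): rejecting gives the retailer an expected 0.5 × 30 + 0.5 × 16 = 23, so the supplier offers 23, keeping 27.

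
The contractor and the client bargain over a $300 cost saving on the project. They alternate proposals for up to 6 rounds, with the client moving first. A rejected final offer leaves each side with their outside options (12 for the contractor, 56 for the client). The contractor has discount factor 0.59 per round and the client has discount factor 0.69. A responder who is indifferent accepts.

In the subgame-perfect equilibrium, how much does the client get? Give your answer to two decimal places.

198.93

Round 6 (the contractor proposes): the client gets 56 if talks fail, so the contractor offers 56 and keeps 244.
Round 5 (the client proposes): the contractor can get 244 next round, worth 0.59 × 244 = 143.96 now, so the client offers 143.96, keeping 156.04.
Round 4 (the contractor proposes): the client can get 156.04 next round, worth 0.69 × 156.04 = 107.6676 now. The contractor offers 107.6676 and keeps 300 − 107.6676 = 192.3324.
Round 3 (the client proposes): the contractor can get 192.3324 next round, worth 0.59 × 192.3324 = 113.476116 now. The client offers 113.476116 and keeps 300 − 113.476116 = 186.523884.
Round 2 (the contractor proposes): the client can get 186.523884 next round, worth 0.69 × 186.523884 = 128.70147996 now, so the contractor offers 128.70147996, keeping 171.29852004.
Round 1 (the client proposes): the contractor can get 171.29852004 next round, worth 0.59 × 171.29852004 = 101.0661268236 now; the client offers that and keeps 198.9338731764.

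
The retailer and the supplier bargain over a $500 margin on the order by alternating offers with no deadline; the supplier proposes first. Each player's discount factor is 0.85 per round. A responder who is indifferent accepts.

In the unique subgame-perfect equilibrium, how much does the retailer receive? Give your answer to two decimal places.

229.73

When the supplier proposes, the retailer accepts any offer worth at least 0.85 times what the retailer would get by proposing next round; and vice versa.
This gives x = 500 − 0.85y and y = 500 − 0.85x, where x and y are each side's share when it proposes.
Hence (1 − 0.85·0.85)x = 500(1 − 0.85), i.e. 0.2775·x = 75.
x ≈ 270.2703; the retailer's share is 500 − x ≈ 229.7297.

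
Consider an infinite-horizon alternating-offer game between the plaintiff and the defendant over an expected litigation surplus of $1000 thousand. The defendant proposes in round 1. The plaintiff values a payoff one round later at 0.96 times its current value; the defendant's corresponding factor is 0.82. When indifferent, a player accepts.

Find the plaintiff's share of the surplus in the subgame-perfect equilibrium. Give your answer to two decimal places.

Let x be the defendant's share when the defendant proposes and y be the plaintiff's share when the plaintiff proposes.
The plaintiff accepts iff offered ≥ 0.96·y, so x = 1000 − 0.96y. Symmetrically y = 1000 − 0.82x.
Substituting: x = 1000 − 0.96(1000 − 0.82x), giving x(1 − 0.82·0.96) = 1000(1 − 0.96).
So x = 1000 × 0.04 / 0.2128 ≈ 187.9699, and the plaintiff receives 1000 − x ≈ 812.0301.

812.03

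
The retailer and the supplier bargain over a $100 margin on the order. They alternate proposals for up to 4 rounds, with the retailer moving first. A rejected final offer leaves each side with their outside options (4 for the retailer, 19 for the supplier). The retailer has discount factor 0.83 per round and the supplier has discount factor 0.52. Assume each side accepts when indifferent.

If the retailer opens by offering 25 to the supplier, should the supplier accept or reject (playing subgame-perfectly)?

Reject

Round 4 (the supplier proposes): the retailer gets 4 if talks fail, so the supplier offers 4 and keeps 96.
Round 3 (the retailer proposes): the supplier can get 96 next round, worth 0.52 × 96 = 49.92 now; the retailer offers that and keeps 50.08.
Round 2 (the supplier proposes): the retailer can get 50.08 next round, worth 0.83 × 50.08 = 41.5664 now. The supplier offers 41.5664 and keeps 100 − 41.5664 = 58.4336.
So by rejecting in round 1, the supplier gets 58.4336 next round, worth 0.52 × 58.4336 = 30.385472 now.
Offer 25 < 30.385472, so the supplier rejects.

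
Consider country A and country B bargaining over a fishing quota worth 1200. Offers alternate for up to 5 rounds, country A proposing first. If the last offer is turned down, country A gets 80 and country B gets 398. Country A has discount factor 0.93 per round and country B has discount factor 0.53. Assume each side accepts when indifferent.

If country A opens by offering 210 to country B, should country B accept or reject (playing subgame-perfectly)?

Round 5 (country A proposes): country B gets 398 if talks fail, so country A offers 398 and keeps 802.
Round 4 (country B proposes): country A can get 802 next round, worth 0.93 × 802 = 745.86 now. Country B offers 745.86 and keeps 1200 − 745.86 = 454.14.
Round 3 (country A proposes): country B can get 454.14 next round, worth 0.53 × 454.14 = 240.6942 now. Country A offers 240.6942 and keeps 1200 − 240.6942 = 959.3058.
Round 2 (country B proposes): country A can get 959.3058 next round, worth 0.93 × 959.3058 = 892.154394 now; country B offers that and keeps 307.845606.
So by rejecting in round 1, country B gets 307.845606 next round, worth 0.53 × 307.845606 = 163.15817118 now.
Offer 210 ≥ 163.15817118, so country B accepts.

Accept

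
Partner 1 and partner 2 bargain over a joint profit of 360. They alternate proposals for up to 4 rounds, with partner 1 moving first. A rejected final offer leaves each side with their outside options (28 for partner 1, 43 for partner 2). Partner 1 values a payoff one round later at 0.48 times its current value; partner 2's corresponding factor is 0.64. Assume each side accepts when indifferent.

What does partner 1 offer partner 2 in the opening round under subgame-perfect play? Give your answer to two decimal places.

185.08

Round 4 (partner 2 proposes): partner 1 gets 28 if talks fail, so partner 2 offers 28 and keeps 332.
Round 3 (partner 1 proposes): partner 2 can get 332 next round, worth 0.64 × 332 = 212.48 now. Partner 1 offers 212.48 and keeps 360 − 212.48 = 147.52.
Round 2 (partner 2 proposes): partner 1 can get 147.52 next round, worth 0.48 × 147.52 = 70.8096 now; partner 2 offers that and keeps 289.1904.
Round 1 (partner 1 proposes): partner 2 can get 289.1904 next round, worth 0.64 × 289.1904 = 185.081856 now; partner 1 offers that and keeps 174.918144.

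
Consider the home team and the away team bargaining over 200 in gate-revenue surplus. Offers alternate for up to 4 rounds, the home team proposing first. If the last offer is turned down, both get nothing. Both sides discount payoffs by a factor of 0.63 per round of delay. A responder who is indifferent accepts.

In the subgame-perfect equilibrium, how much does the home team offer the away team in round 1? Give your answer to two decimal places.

Round 4 (the away team proposes): the home team will accept anything ≥ 0, so the away team offers 0 and keeps 200.
Round 3 (the home team proposes): the away team can get 200 next round, worth 0.63 × 200 = 126 now; the home team offers that and keeps 74.
Round 2 (the away team proposes): the home team can get 74 next round, worth 0.63 × 74 = 46.62 now, so the away team offers 46.62, keeping 153.38.
Round 1 (the home team proposes): the away team can get 153.38 next round, worth 0.63 × 153.38 = 96.6294 now; the home team offers that and keeps 103.3706.

96.63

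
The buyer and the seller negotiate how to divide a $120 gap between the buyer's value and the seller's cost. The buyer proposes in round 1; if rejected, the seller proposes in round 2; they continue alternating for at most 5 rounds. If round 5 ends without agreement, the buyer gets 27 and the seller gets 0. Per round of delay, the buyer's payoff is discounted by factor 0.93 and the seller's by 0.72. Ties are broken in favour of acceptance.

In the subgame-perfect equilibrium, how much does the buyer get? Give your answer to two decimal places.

Work backward from the last round.
Round 5 (the buyer proposes): the seller will accept anything ≥ 0, so the buyer offers 0 and keeps 120.
Round 4 (the seller proposes): the buyer can get 120 next round, worth 0.93 × 120 = 111.6 now. The seller offers 111.6 and keeps 120 − 111.6 = 8.4.
Round 3 (the buyer proposes): the seller can get 8.4 next round, worth 0.72 × 8.4 = 6.048 now; the buyer offers that and keeps 113.952.
Round 2 (the seller proposes): the buyer can get 113.952 next round, worth 0.93 × 113.952 = 105.97536 now; the seller offers that and keeps 14.02464.
Round 1 (the buyer proposes): the seller can get 14.02464 next round, worth 0.72 × 14.02464 = 10.0977408 now. The buyer offers 10.0977408 and keeps 120 − 10.0977408 = 109.9022592.

109.90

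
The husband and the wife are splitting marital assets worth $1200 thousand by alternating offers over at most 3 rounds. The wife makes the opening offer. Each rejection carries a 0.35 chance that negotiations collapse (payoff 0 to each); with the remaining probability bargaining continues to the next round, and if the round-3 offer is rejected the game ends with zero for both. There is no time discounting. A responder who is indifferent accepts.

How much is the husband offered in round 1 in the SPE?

Round 3 (the wife proposes): rejection yields 0 for the husband; the wife offers 0 and keeps 1200.
Round 2 (the husband proposes): rejecting gives the wife an expected 0.65 × 1200 = 780, so the husband offers 780, keeping 420.
Round 1 (the wife proposes): rejecting gives the husband an expected 0.65 × 420 = 273; the wife offers that and keeps 927.

273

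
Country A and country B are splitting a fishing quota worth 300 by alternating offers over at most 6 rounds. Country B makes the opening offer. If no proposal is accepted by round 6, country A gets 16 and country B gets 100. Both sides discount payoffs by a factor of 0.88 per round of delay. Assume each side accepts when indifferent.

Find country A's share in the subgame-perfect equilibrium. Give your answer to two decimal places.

161.76

Work backward from the last round.
Round 6 (country A proposes): country B gets 100 if talks fail, so country A offers 100 and keeps 200.
Round 5 (country B proposes): country A can get 200 next round, worth 0.88 × 200 = 176 now; country B offers that and keeps 124.
Round 4 (country A proposes): country B can get 124 next round, worth 0.88 × 124 = 109.12 now, so country A offers 109.12, keeping 190.88.
Round 3 (country B proposes): country A can get 190.88 next round, worth 0.88 × 190.88 = 167.9744 now. Country B offers 167.9744 and keeps 300 − 167.9744 = 132.0256.
Round 2 (country A proposes): country B can get 132.0256 next round, worth 0.88 × 132.0256 = 116.182528 now. Country A offers 116.182528 and keeps 300 − 116.182528 = 183.817472.
Round 1 (country B proposes): country A can get 183.817472 next round, worth 0.88 × 183.817472 = 161.75937536 now. Country B offers 161.75937536 and keeps 300 − 161.75937536 = 138.24062464.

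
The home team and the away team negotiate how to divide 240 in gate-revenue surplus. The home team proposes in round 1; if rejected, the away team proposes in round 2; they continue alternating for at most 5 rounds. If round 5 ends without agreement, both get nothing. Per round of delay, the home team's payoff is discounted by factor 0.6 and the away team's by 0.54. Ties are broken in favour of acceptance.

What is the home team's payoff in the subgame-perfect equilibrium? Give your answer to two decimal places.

171.36

Round 5 (the home team proposes): rejection yields 0 for the away team; the home team offers 0 and keeps 240.
Round 4 (the away team proposes): the home team can get 240 next round, worth 0.6 × 240 = 144 now; the away team offers that and keeps 96.
Round 3 (the home team proposes): the away team can get 96 next round, worth 0.54 × 96 = 51.84 now; the home team offers that and keeps 188.16.
Round 2 (the away team proposes): the home team can get 188.16 next round, worth 0.6 × 188.16 = 112.896 now, so the away team offers 112.896, keeping 127.104.
Round 1 (the home team proposes): the away team can get 127.104 next round, worth 0.54 × 127.104 = 68.63616 now; the home team offers that and keeps 171.36384.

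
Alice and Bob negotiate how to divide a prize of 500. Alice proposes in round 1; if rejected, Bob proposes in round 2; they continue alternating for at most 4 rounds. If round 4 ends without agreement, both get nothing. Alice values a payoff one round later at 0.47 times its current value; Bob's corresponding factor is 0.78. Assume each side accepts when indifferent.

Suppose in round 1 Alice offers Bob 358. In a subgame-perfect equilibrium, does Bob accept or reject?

Accept

Round 4 (Bob proposes): Alice will accept anything ≥ 0, so Bob offers 0 and keeps 500.
Round 3 (Alice proposes): Bob can get 500 next round, worth 0.78 × 500 = 390 now, so Alice offers 390, keeping 110.
Round 2 (Bob proposes): Alice can get 110 next round, worth 0.47 × 110 = 51.7 now. Bob offers 51.7 and keeps 500 − 51.7 = 448.3.
So by rejecting in round 1, Bob gets 448.3 next round, worth 0.78 × 448.3 = 349.674 now.
Offer 358 ≥ 349.674, so Bob accepts.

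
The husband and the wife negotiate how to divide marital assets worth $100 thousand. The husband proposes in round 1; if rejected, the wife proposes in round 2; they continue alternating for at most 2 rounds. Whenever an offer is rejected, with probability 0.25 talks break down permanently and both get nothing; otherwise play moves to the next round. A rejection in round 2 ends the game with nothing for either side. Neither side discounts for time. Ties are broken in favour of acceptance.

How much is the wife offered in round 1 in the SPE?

75

Round 2 (the wife proposes): rejection yields 0 for the husband; the wife offers 0 and keeps 100.
Round 1 (the husband proposes): rejecting gives the wife an expected 0.75 × 100 = 75, so the husband offers 75, keeping 25.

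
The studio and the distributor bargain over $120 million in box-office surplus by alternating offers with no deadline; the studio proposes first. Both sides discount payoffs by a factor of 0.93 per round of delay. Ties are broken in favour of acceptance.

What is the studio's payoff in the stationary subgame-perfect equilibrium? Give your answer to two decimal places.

When the studio proposes, the distributor accepts any offer worth at least 0.93 times what the distributor would get by proposing next round; and vice versa.
This gives x = 120 − 0.93y and y = 120 − 0.93x, where x and y are each side's share when it proposes.
Hence (1 − 0.93·0.93)x = 120(1 − 0.93), i.e. 0.1351·x = 8.4.
x ≈ 62.1762; the distributor's share is 120 − x ≈ 57.8238.

62.18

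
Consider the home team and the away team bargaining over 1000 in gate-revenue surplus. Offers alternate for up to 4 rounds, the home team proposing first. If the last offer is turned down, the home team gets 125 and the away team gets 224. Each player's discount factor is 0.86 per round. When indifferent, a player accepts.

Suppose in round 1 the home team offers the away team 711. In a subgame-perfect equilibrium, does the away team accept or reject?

Work out the away team's continuation value if the offer is rejected.
Round 4 (the away team proposes): the home team gets 125 if talks fail, so the away team offers 125 and keeps 875.
Round 3 (the home team proposes): the away team can get 875 next round, worth 0.86 × 875 = 752.5 now; the home team offers that and keeps 247.5.
Round 2 (the away team proposes): the home team can get 247.5 next round, worth 0.86 × 247.5 = 212.85 now; the away team offers that and keeps 787.15.
So by rejecting in round 1, the away team gets 787.15 next round, worth 0.86 × 787.15 = 676.949 now.
Offer 711 ≥ 676.949, so the away team accepts.

Accept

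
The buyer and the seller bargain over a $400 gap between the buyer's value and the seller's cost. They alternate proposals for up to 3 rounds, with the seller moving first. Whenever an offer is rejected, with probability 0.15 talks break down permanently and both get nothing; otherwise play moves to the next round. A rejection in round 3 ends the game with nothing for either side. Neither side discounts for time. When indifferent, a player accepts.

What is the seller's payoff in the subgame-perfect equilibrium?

Round 3 (the seller proposes): rejection yields 0 for the buyer; the seller offers 0 and keeps 400.
Round 2 (the buyer proposes): rejecting gives the seller an expected 0.85 × 400 = 340. The buyer offers 340 and keeps 400 − 340 = 60.
Round 1 (the seller proposes): rejecting gives the buyer an expected 0.85 × 60 = 51; the seller offers that and keeps 349.

349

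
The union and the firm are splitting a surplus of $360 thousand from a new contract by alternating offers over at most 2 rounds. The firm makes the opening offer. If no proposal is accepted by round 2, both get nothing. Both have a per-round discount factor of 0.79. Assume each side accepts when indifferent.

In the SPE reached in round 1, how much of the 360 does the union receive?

Round 2 (the union proposes): the firm will accept anything ≥ 0, so the union offers 0 and keeps 360.
Round 1 (the firm proposes): the union can get 360 next round, worth 0.79 × 360 = 284.4 now, so the firm offers 284.4, keeping 75.6.

284.4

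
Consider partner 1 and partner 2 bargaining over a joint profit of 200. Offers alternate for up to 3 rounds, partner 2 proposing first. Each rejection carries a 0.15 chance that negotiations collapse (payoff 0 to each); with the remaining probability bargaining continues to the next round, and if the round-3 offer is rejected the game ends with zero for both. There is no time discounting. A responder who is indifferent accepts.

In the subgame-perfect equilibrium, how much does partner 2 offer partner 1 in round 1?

By backward induction:
Round 3 (partner 2 proposes): partner 1 will accept anything ≥ 0, so partner 2 offers 0 and keeps 200.
Round 2 (partner 1 proposes): rejecting gives partner 2 an expected 0.85 × 200 = 170, so partner 1 offers 170, keeping 30.
Round 1 (partner 2 proposes): rejecting gives partner 1 an expected 0.85 × 30 = 25.5. Partner 2 offers 25.5 and keeps 200 − 25.5 = 174.5.

25.5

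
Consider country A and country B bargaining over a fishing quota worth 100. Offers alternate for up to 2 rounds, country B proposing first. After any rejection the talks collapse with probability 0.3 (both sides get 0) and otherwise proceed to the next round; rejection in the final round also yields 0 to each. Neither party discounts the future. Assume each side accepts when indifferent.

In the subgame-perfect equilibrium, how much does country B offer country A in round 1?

By backward induction:
Round 2 (country A proposes): country B will accept anything ≥ 0, so country A offers 0 and keeps 100.
Round 1 (country B proposes): rejecting gives country A an expected 0.7 × 100 = 70, so country B offers 70, keeping 30.

70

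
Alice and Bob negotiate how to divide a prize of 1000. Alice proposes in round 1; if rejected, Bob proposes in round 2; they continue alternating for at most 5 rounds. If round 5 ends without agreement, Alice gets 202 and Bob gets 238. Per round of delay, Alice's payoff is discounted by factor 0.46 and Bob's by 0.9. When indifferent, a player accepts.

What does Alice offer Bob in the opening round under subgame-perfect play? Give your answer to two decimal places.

728.00

By backward induction:
Round 5 (Alice proposes): Bob gets 238 if talks fail, so Alice offers 238 and keeps 762.
Round 4 (Bob proposes): Alice can get 762 next round, worth 0.46 × 762 = 350.52 now, so Bob offers 350.52, keeping 649.48.
Round 3 (Alice proposes): Bob can get 649.48 next round, worth 0.9 × 649.48 = 584.532 now, so Alice offers 584.532, keeping 415.468.
Round 2 (Bob proposes): Alice can get 415.468 next round, worth 0.46 × 415.468 = 191.11528 now. Bob offers 191.11528 and keeps 1000 − 191.11528 = 808.88472.
Round 1 (Alice proposes): Bob can get 808.88472 next round, worth 0.9 × 808.88472 = 727.996248 now, so Alice offers 727.996248, keeping 272.003752.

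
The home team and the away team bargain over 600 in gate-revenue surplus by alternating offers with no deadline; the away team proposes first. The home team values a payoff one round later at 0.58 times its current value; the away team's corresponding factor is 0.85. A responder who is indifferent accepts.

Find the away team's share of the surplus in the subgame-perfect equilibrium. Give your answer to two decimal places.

497.04

Let x be the away team's share when the away team proposes and y be the home team's share when the home team proposes.
The home team accepts iff offered ≥ 0.58·y, so x = 600 − 0.58y. Symmetrically y = 600 − 0.85x.
Substituting: x = 600 − 0.58(600 − 0.85x), giving x(1 − 0.85·0.58) = 600(1 − 0.58).
So x = 600 × 0.42 / 0.507 ≈ 497.0414, and the home team receives 600 − x ≈ 102.9586.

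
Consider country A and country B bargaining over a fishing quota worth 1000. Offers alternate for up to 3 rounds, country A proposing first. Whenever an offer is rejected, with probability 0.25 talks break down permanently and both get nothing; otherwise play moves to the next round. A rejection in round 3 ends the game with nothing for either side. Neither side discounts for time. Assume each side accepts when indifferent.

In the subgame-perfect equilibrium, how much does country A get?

812.5

Round 3 (country A proposes): country B will accept anything ≥ 0, so country A offers 0 and keeps 1000.
Round 2 (country B proposes): rejecting gives country A an expected 0.75 × 1000 = 750. Country B offers 750 and keeps 1000 − 750 = 250.
Round 1 (country A proposes): rejecting gives country B an expected 0.75 × 250 = 187.5, so country A offers 187.5, keeping 812.5.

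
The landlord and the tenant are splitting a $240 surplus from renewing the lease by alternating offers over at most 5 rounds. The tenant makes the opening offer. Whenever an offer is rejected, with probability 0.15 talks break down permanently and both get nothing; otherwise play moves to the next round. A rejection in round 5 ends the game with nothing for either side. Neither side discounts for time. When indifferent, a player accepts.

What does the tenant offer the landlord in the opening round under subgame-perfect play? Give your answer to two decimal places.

By backward induction:
Round 5 (the tenant proposes): rejection yields 0 for the landlord; the tenant offers 0 and keeps 240.
Round 4 (the landlord proposes): rejecting gives the tenant an expected 0.85 × 240 = 204; the landlord offers that and keeps 36.
Round 3 (the tenant proposes): rejecting gives the landlord an expected 0.85 × 36 = 30.6; the tenant offers that and keeps 209.4.
Round 2 (the landlord proposes): rejecting gives the tenant an expected 0.85 × 209.4 = 177.99, so the landlord offers 177.99, keeping 62.01.
Round 1 (the tenant proposes): rejecting gives the landlord an expected 0.85 × 62.01 = 52.7085, so the tenant offers 52.7085, keeping 187.2915.

52.71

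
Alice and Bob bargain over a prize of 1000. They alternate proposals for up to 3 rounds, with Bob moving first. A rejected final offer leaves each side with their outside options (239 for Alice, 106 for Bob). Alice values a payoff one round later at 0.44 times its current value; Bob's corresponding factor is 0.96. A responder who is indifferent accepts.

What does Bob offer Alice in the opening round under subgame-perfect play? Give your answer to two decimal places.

By backward induction:
Round 3 (Bob proposes): Alice gets 239 if talks fail, so Bob offers 239 and keeps 761.
Round 2 (Alice proposes): Bob can get 761 next round, worth 0.96 × 761 = 730.56 now. Alice offers 730.56 and keeps 1000 − 730.56 = 269.44.
Round 1 (Bob proposes): Alice can get 269.44 next round, worth 0.44 × 269.44 = 118.5536 now; Bob offers that and keeps 881.4464.

118.55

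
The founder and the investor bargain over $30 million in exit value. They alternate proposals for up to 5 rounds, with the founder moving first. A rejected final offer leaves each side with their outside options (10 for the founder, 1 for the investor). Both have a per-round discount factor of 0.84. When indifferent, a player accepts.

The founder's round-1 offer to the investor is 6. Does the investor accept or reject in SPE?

Work out the investor's continuation value if the offer is rejected.
Round 5 (the founder proposes): the investor gets 1 if talks fail, so the founder offers 1 and keeps 29.
Round 4 (the investor proposes): the founder can get 29 next round, worth 0.84 × 29 = 24.36 now, so the investor offers 24.36, keeping 5.64.
Round 3 (the founder proposes): the investor can get 5.64 next round, worth 0.84 × 5.64 = 4.7376 now. The founder offers 4.7376 and keeps 30 − 4.7376 = 25.2624.
Round 2 (the investor proposes): the founder can get 25.2624 next round, worth 0.84 × 25.2624 = 21.220416 now. The investor offers 21.220416 and keeps 30 − 21.220416 = 8.779584.
So by rejecting in round 1, the investor gets 8.779584 next round, worth 0.84 × 8.779584 = 7.37485056 now.
Offer 6 < 7.37485056, so the investor rejects.

Reject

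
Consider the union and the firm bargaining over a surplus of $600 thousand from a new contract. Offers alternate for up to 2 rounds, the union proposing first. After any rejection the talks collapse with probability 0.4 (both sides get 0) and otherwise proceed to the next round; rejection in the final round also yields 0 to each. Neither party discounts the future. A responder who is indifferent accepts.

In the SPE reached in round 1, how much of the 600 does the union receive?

By backward induction:
Round 2 (the firm proposes): rejection yields 0 for the union; the firm offers 0 and keeps 600.
Round 1 (the union proposes): rejecting gives the firm an expected 0.6 × 600 = 360. The union offers 360 and keeps 600 − 360 = 240.

240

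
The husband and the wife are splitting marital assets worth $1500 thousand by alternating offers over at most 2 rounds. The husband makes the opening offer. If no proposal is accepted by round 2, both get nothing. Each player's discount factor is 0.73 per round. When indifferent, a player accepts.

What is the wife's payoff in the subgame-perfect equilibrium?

Solve by backward induction from round 2.
Round 2 (the wife proposes): rejection yields 0 for the husband; the wife offers 0 and keeps 1500.
Round 1 (the husband proposes): the wife can get 1500 next round, worth 0.73 × 1500 = 1095 now; the husband offers that and keeps 405.

1095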